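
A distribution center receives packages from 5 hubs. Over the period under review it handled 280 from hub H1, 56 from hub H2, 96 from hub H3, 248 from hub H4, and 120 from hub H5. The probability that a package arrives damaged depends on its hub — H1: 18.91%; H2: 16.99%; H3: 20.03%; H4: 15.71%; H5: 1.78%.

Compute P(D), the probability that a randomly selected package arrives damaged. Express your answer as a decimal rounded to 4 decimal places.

0.1535

Total: 280 + 56 + 96 + 248 + 120 = 800.
P(H1) = 280/800 = 0.35. P(H2) = 56/800 = 0.07. P(H3) = 96/800 = 0.12. P(H4) = 248/800 = 0.31. P(H5) = 120/800 = 0.15.
P(D) = P(D|H1)·P(H1) + P(D|H2)·P(H2) + P(D|H3)·P(H3) + P(D|H4)·P(H4) + P(D|H5)·P(H5)
      = 0.1891·0.35 + 0.1699·0.07 + 0.2003·0.12 + 0.1571·0.31 + 0.0178·0.15
      = 0.066185 + 0.011893 + 0.024036 + 0.048701 + 0.00267 = 0.153485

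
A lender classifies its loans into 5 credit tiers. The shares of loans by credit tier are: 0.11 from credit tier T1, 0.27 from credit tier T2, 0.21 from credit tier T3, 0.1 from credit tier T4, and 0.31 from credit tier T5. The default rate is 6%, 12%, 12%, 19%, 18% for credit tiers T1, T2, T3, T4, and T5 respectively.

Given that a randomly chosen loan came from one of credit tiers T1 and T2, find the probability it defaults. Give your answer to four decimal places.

Let S = {T1, T2}.
P(S) = 0.11 + 0.27 = 0.38.
P(D ∩ S) = 0.06·0.11 + 0.12·0.27 = 0.0066 + 0.0324 = 0.039.
P(D | S) = 0.039 / 0.38 = 0.102632…

P(D|S) ≈ 0.1026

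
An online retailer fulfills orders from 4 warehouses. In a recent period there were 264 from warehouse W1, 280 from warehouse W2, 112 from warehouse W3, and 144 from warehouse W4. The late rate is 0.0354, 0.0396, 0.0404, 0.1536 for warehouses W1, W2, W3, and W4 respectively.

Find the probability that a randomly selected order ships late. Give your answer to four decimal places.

Total: 264 + 280 + 112 + 144 = 800.
P(W1) = 264/800 = 0.33. P(W2) = 280/800 = 0.35. P(W3) = 112/800 = 0.14. P(W4) = 144/800 = 0.18.
Summing over the partition,
P(L) = P(L|W1)·P(W1) + P(L|W2)·P(W2) + P(L|W3)·P(W3) + P(L|W4)·P(W4)
      = 0.0354·0.33 + 0.0396·0.35 + 0.0404·0.14 + 0.1536·0.18
      = 0.011682 + 0.01386 + 0.005656 + 0.027648 = 0.058846

P(L) ≈ 0.0588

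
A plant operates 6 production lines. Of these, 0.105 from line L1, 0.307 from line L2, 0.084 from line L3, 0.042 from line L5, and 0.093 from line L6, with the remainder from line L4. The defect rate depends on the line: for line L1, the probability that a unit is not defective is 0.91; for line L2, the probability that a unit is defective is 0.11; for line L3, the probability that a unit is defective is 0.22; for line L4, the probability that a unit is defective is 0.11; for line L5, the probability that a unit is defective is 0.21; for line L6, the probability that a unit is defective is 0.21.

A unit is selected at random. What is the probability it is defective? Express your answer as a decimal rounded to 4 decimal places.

P(L4) = 1 − (0.105 + 0.307 + 0.084 + 0.042 + 0.093) = 0.369.
P(D|L1) = 1 − 0.91 = 0.09.
P(D) = P(D|L1)·P(L1) + P(D|L2)·P(L2) + P(D|L3)·P(L3) + P(D|L4)·P(L4) + P(D|L5)·P(L5) + P(D|L6)·P(L6)
      = 0.09·0.105 + 0.11·0.307 + 0.22·0.084 + 0.11·0.369 + 0.21·0.042 + 0.21·0.093
      = 0.00945 + 0.03377 + 0.01848 + 0.04059 + 0.00882 + 0.01953 = 0.13064

P(D) ≈ 0.1306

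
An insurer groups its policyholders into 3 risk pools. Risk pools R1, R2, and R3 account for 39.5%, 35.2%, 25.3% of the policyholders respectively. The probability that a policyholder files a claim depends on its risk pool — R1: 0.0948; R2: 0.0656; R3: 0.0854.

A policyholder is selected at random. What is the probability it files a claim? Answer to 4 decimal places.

By the law of total probability,
P(C) = P(C|R1)·P(R1) + P(C|R2)·P(R2) + P(C|R3)·P(R3)
      = 0.0948·0.395 + 0.0656·0.352 + 0.0854·0.253
      = 0.037446 + 0.0230912 + 0.0216062 = 0.0821434

0.0821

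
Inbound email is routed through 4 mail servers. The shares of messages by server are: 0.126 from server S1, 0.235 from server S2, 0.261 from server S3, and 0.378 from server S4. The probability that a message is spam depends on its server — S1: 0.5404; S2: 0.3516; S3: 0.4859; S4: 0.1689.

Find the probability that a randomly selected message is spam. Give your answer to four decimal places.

P(S) = P(S|S1)·P(S1) + P(S|S2)·P(S2) + P(S|S3)·P(S3) + P(S|S4)·P(S4)
      = 0.5404·0.126 + 0.3516·0.235 + 0.4859·0.261 + 0.1689·0.378
      = 0.0680904 + 0.082626 + 0.1268199 + 0.0638442 = 0.3413805

0.3414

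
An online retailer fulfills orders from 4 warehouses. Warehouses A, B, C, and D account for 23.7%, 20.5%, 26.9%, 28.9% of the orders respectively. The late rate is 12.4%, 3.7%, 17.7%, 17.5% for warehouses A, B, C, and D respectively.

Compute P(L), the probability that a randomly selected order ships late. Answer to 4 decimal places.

P(L) ≈ 0.1352

P(L) = P(L|A)·P(A) + P(L|B)·P(B) + P(L|C)·P(C) + P(L|D)·P(D)
      = 0.124·0.237 + 0.037·0.205 + 0.177·0.269 + 0.175·0.289
      = 0.029388 + 0.007585 + 0.047613 + 0.050575 = 0.135161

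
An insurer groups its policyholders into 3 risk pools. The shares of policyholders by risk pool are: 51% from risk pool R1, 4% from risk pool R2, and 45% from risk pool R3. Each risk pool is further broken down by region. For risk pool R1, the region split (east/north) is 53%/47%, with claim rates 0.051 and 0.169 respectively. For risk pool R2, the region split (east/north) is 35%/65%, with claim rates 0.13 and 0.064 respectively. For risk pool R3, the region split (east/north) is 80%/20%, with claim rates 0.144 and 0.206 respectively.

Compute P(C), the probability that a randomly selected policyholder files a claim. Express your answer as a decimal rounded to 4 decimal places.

P(C|R1) = 0.53·0.051 + 0.47·0.169 = 0.02703 + 0.07943 = 0.10646
P(C|R2) = 0.35·0.13 + 0.65·0.064 = 0.0455 + 0.0416 = 0.0871
P(C|R3) = 0.8·0.144 + 0.2·0.206 = 0.1152 + 0.0412 = 0.1564
By total probability over the outer partition,
P(C) = 0.51·0.10646 + 0.04·0.0871 + 0.45·0.1564
      = 0.0542946 + 0.003484 + 0.07038 = 0.1281586

P(C) ≈ 0.1282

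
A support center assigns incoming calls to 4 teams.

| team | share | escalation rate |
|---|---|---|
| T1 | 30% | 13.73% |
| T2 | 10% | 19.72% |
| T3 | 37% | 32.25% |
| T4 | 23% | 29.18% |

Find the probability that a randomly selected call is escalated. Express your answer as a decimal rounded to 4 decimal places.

Using total probability over the partition,
P(E) = P(E|T1)·P(T1) + P(E|T2)·P(T2) + P(E|T3)·P(T3) + P(E|T4)·P(T4)
      = 0.1373·0.3 + 0.1972·0.1 + 0.3225·0.37 + 0.2918·0.23
      = 0.04119 + 0.01972 + 0.119325 + 0.067114 = 0.247349

P(E) ≈ 0.2473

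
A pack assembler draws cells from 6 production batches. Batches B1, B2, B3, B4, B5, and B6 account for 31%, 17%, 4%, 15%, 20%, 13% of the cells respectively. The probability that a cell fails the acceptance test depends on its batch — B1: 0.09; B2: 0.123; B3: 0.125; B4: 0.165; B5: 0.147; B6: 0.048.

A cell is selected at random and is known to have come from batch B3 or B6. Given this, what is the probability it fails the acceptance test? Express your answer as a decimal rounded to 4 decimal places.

Let S = {B3, B6}.
P(S) = 0.04 + 0.13 = 0.17.
P(F ∩ S) = 0.125·0.04 + 0.048·0.13 = 0.005 + 0.00624 = 0.01124.
P(F | S) = 0.01124 / 0.17 = 0.066118…

P(F|S) ≈ 0.0661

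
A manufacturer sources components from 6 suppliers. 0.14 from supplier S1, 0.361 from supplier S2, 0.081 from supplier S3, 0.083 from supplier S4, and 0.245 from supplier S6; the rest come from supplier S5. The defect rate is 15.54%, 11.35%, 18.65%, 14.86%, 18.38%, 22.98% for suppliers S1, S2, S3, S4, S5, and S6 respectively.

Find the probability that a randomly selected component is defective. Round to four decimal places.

0.1630

P(S5) = 1 − (0.14 + 0.361 + 0.081 + 0.083 + 0.245) = 0.09.
P(D) = P(D|S1)·P(S1) + P(D|S2)·P(S2) + P(D|S3)·P(S3) + P(D|S4)·P(S4) + P(D|S5)·P(S5) + P(D|S6)·P(S6)
      = 0.1554·0.14 + 0.1135·0.361 + 0.1865·0.081 + 0.1486·0.083 + 0.1838·0.09 + 0.2298·0.245
      = 0.021756 + 0.0409735 + 0.0151065 + 0.0123338 + 0.016542 + 0.056301 = 0.1630128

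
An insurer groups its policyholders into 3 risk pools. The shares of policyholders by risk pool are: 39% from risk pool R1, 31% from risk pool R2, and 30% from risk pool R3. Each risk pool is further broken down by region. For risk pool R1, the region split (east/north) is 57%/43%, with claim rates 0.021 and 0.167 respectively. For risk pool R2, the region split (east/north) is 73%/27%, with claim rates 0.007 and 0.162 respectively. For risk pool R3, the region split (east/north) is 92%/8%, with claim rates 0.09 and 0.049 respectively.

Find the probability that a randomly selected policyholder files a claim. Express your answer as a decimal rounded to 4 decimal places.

P(C) ≈ 0.0738

P(C|R1) = 0.57·0.021 + 0.43·0.167 = 0.01197 + 0.07181 = 0.08378
P(C|R2) = 0.73·0.007 + 0.27·0.162 = 0.00511 + 0.04374 = 0.04885
P(C|R3) = 0.92·0.09 + 0.08·0.049 = 0.0828 + 0.00392 = 0.08672
By total probability over the outer partition,
P(C) = 0.39·0.08378 + 0.31·0.04885 + 0.3·0.08672
      = 0.0326742 + 0.0151435 + 0.026016 = 0.0738337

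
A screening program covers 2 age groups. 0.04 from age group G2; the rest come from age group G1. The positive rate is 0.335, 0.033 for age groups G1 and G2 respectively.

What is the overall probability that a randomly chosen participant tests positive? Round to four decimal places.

P(G1) = 1 − (0.04) = 0.96.
P(T) = P(T|G1)·P(G1) + P(T|G2)·P(G2)
      = 0.335·0.96 + 0.033·0.04
      = 0.3216 + 0.00132 = 0.32292

0.3229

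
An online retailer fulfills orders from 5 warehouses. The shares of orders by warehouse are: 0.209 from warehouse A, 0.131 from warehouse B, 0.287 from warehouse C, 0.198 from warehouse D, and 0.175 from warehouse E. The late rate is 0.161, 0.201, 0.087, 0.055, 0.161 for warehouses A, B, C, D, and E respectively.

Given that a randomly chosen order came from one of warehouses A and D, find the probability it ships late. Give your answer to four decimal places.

P(L|S) ≈ 0.1094

Let S = {A, D}.
P(S) = 0.209 + 0.198 = 0.407.
P(L ∩ S) = 0.161·0.209 + 0.055·0.198 = 0.033649 + 0.01089 = 0.044539.
P(L | S) = 0.044539 / 0.407 = 0.109432…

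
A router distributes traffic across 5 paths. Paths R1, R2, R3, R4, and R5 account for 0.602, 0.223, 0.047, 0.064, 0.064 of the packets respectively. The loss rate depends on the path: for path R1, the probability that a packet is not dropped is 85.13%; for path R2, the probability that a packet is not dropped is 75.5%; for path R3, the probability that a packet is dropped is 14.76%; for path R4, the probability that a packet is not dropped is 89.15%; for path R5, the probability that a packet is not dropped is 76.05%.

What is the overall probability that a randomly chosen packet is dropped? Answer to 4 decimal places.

P(L|R1) = 1 − 0.8513 = 0.1487.
P(L|R2) = 1 − 0.755 = 0.245.
P(L|R4) = 1 − 0.8915 = 0.1085.
P(L|R5) = 1 − 0.7605 = 0.2395.
P(L) = P(L|R1)·P(R1) + P(L|R2)·P(R2) + P(L|R3)·P(R3) + P(L|R4)·P(R4) + P(L|R5)·P(R5)
      = 0.1487·0.602 + 0.245·0.223 + 0.1476·0.047 + 0.1085·0.064 + 0.2395·0.064
      = 0.0895174 + 0.054635 + 0.0069372 + 0.006944 + 0.015328 = 0.1733616

0.1734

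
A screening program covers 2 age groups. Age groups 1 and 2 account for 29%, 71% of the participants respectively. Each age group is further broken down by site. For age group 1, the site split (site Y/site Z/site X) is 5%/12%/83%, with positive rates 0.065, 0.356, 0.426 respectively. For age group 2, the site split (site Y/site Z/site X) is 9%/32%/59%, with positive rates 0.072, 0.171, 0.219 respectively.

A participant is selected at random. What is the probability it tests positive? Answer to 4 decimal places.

P(T|1) = 0.05·0.065 + 0.12·0.356 + 0.83·0.426 = 0.00325 + 0.04272 + 0.35358 = 0.39955
P(T|2) = 0.09·0.072 + 0.32·0.171 + 0.59·0.219 = 0.00648 + 0.05472 + 0.12921 = 0.19041
By total probability over the outer partition,
P(T) = 0.29·0.39955 + 0.71·0.19041
      = 0.1158695 + 0.1351911 = 0.2510606

0.2511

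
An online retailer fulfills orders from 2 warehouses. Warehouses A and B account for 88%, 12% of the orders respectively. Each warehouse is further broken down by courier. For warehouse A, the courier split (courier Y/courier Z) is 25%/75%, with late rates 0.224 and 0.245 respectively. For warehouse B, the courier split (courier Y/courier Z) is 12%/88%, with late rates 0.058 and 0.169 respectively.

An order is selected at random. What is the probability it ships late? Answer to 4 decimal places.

0.2297

P(L|A) = 0.25·0.224 + 0.75·0.245 = 0.056 + 0.18375 = 0.23975
P(L|B) = 0.12·0.058 + 0.88·0.169 = 0.00696 + 0.14872 = 0.15568
By total probability over the outer partition,
P(L) = 0.88·0.23975 + 0.12·0.15568
      = 0.21098 + 0.0186816 = 0.2296616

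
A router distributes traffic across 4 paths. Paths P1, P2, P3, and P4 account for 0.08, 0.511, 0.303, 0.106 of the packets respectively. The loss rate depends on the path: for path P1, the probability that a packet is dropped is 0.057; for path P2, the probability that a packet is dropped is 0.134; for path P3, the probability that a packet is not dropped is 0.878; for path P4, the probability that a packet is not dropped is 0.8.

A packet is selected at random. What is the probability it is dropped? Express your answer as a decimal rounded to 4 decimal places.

P(L|P3) = 1 − 0.878 = 0.122.
P(L|P4) = 1 − 0.8 = 0.2.
P(L) = P(L|P1)·P(P1) + P(L|P2)·P(P2) + P(L|P3)·P(P3) + P(L|P4)·P(P4)
      = 0.057·0.08 + 0.134·0.511 + 0.122·0.303 + 0.2·0.106
      = 0.00456 + 0.068474 + 0.036966 + 0.0212 = 0.1312

0.1312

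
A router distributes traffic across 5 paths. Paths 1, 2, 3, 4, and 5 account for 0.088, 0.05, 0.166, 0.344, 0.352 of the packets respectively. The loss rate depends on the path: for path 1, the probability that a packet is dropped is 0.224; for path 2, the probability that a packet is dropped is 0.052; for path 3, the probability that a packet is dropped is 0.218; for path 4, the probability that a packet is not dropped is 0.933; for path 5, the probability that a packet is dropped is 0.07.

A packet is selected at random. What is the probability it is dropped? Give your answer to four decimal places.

P(L|4) = 1 − 0.933 = 0.067.
Summing over the partition,
P(L) = P(L|1)·P(1) + P(L|2)·P(2) + P(L|3)·P(3) + P(L|4)·P(4) + P(L|5)·P(5)
      = 0.224·0.088 + 0.052·0.05 + 0.218·0.166 + 0.067·0.344 + 0.07·0.352
      = 0.019712 + 0.0026 + 0.036188 + 0.023048 + 0.02464 = 0.106188

0.1062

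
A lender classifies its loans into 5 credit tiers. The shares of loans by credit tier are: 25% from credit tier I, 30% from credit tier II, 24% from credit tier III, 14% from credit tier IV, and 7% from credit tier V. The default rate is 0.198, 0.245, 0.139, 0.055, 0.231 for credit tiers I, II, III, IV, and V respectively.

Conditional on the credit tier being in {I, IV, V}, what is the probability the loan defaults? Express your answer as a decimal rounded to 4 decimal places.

Let S = {I, IV, V}.
P(S) = 0.25 + 0.14 + 0.07 = 0.46.
P(D ∩ S) = 0.198·0.25 + 0.055·0.14 + 0.231·0.07 = 0.0495 + 0.0077 + 0.01617 = 0.07337.
P(D | S) = 0.07337 / 0.46 = 0.159500…

P(D|S) ≈ 0.1595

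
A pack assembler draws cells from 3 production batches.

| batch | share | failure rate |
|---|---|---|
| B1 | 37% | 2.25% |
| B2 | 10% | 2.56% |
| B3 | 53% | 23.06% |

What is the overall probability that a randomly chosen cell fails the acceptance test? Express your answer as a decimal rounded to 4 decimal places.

P(F) ≈ 0.1331

P(F) = P(F|B1)·P(B1) + P(F|B2)·P(B2) + P(F|B3)·P(B3)
      = 0.0225·0.37 + 0.0256·0.1 + 0.2306·0.53
      = 0.008325 + 0.00256 + 0.122218 = 0.133103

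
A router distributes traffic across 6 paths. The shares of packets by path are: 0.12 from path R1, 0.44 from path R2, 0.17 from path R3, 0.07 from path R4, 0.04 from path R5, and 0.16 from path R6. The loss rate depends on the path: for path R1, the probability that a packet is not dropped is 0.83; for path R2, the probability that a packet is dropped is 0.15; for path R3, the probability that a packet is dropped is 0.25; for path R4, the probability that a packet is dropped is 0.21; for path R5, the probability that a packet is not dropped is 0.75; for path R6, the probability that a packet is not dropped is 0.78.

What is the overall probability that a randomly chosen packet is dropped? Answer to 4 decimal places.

P(L|R1) = 1 − 0.83 = 0.17.
P(L|R5) = 1 − 0.75 = 0.25.
P(L|R6) = 1 − 0.78 = 0.22.
Summing over the partition,
P(L) = P(L|R1)·P(R1) + P(L|R2)·P(R2) + P(L|R3)·P(R3) + P(L|R4)·P(R4) + P(L|R5)·P(R5) + P(L|R6)·P(R6)
      = 0.17·0.12 + 0.15·0.44 + 0.25·0.17 + 0.21·0.07 + 0.25·0.04 + 0.22·0.16
      = 0.0204 + 0.066 + 0.0425 + 0.0147 + 0.01 + 0.0352 = 0.1888

0.1888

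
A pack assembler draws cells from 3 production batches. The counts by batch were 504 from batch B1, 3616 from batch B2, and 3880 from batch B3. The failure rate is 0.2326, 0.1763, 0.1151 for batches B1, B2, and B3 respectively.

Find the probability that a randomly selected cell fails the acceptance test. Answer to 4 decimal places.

P(F) ≈ 0.1502

Total: 504 + 3616 + 3880 = 8000.
P(B1) = 504/8000 = 0.063. P(B2) = 3616/8000 = 0.452. P(B3) = 3880/8000 = 0.485.
Summing over the partition,
P(F) = P(F|B1)·P(B1) + P(F|B2)·P(B2) + P(F|B3)·P(B3)
      = 0.2326·0.063 + 0.1763·0.452 + 0.1151·0.485
      = 0.0146538 + 0.0796876 + 0.0558235 = 0.1501649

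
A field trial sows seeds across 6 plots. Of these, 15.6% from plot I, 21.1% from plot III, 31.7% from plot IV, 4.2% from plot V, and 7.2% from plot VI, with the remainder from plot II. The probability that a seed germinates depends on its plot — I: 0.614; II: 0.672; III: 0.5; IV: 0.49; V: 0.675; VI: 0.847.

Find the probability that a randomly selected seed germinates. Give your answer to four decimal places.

P(G) ≈ 0.5817

P(II) = 1 − (0.156 + 0.211 + 0.317 + 0.042 + 0.072) = 0.202.
Using total probability over the partition,
P(G) = P(G|I)·P(I) + P(G|II)·P(II) + P(G|III)·P(III) + P(G|IV)·P(IV) + P(G|V)·P(V) + P(G|VI)·P(VI)
      = 0.614·0.156 + 0.672·0.202 + 0.5·0.211 + 0.49·0.317 + 0.675·0.042 + 0.847·0.072
      = 0.095784 + 0.135744 + 0.1055 + 0.15533 + 0.02835 + 0.060984 = 0.581692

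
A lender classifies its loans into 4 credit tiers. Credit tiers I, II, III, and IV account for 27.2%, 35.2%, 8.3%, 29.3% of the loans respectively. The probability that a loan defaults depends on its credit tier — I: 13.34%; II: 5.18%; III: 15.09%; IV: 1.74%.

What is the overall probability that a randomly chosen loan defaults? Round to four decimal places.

P(D) = P(D|I)·P(I) + P(D|II)·P(II) + P(D|III)·P(III) + P(D|IV)·P(IV)
      = 0.1334·0.272 + 0.0518·0.352 + 0.1509·0.083 + 0.0174·0.293
      = 0.0362848 + 0.0182336 + 0.0125247 + 0.0050982 = 0.0721413

0.0721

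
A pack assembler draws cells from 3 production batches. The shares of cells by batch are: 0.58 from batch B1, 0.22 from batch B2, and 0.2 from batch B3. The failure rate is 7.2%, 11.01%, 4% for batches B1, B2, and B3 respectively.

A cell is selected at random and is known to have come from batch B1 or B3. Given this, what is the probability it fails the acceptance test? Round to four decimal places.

Let S = {B1, B3}.
P(S) = 0.58 + 0.2 = 0.78.
P(F ∩ S) = 0.072·0.58 + 0.04·0.2 = 0.04176 + 0.008 = 0.04976.
P(F | S) = 0.04976 / 0.78 = 0.063795…

0.0638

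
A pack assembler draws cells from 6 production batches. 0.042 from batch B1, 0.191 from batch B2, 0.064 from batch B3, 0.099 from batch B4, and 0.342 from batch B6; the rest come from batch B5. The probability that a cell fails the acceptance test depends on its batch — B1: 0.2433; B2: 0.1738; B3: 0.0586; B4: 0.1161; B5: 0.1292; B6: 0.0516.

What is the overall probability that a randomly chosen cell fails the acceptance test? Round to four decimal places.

0.1102

P(B5) = 1 − (0.042 + 0.191 + 0.064 + 0.099 + 0.342) = 0.262.
P(F) = P(F|B1)·P(B1) + P(F|B2)·P(B2) + P(F|B3)·P(B3) + P(F|B4)·P(B4) + P(F|B5)·P(B5) + P(F|B6)·P(B6)
      = 0.2433·0.042 + 0.1738·0.191 + 0.0586·0.064 + 0.1161·0.099 + 0.1292·0.262 + 0.0516·0.342
      = 0.0102186 + 0.0331958 + 0.0037504 + 0.0114939 + 0.0338504 + 0.0176472 = 0.1101563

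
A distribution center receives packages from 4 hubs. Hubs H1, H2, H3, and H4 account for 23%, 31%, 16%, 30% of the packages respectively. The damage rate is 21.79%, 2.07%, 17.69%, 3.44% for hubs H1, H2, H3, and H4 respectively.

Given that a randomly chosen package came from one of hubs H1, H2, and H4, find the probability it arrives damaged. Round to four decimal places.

Let S = {H1, H2, H4}.
P(S) = 0.23 + 0.31 + 0.3 = 0.84.
P(D ∩ S) = 0.2179·0.23 + 0.0207·0.31 + 0.0344·0.3 = 0.050117 + 0.006417 + 0.01032 = 0.066854.
P(D | S) = 0.066854 / 0.84 = 0.079588…

0.0796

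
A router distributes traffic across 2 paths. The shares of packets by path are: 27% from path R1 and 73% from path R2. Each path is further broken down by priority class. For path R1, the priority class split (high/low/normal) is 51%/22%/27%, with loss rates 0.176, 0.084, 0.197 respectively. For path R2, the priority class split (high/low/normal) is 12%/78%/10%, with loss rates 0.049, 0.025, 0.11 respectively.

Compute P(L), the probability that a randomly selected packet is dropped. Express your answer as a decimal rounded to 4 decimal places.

0.0701

P(L|R1) = 0.51·0.176 + 0.22·0.084 + 0.27·0.197 = 0.08976 + 0.01848 + 0.05319 = 0.16143
P(L|R2) = 0.12·0.049 + 0.78·0.025 + 0.1·0.11 = 0.00588 + 0.0195 + 0.011 = 0.03638
Then overall,
P(L) = 0.27·0.16143 + 0.73·0.03638
      = 0.0435861 + 0.0265574 = 0.0701435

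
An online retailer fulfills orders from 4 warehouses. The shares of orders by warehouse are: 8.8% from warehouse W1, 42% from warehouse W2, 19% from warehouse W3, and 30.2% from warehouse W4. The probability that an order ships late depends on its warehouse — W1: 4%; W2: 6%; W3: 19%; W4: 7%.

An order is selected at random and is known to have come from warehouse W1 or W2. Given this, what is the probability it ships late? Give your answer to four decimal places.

Let S = {W1, W2}.
P(S) = 0.088 + 0.42 = 0.508.
P(L ∩ S) = 0.04·0.088 + 0.06·0.42 = 0.00352 + 0.0252 = 0.02872.
P(L | S) = 0.02872 / 0.508 = 0.056535…

P(L|S) ≈ 0.0565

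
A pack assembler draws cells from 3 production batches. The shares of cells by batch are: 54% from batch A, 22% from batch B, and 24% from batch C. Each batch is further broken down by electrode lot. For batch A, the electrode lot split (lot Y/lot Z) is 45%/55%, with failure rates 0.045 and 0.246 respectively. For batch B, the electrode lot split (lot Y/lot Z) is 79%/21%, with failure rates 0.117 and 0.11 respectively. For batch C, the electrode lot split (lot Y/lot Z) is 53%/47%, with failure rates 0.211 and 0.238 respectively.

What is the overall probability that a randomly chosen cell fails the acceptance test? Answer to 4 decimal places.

0.1631

P(F|A) = 0.45·0.045 + 0.55·0.246 = 0.02025 + 0.1353 = 0.15555
P(F|B) = 0.79·0.117 + 0.21·0.11 = 0.09243 + 0.0231 = 0.11553
P(F|C) = 0.53·0.211 + 0.47·0.238 = 0.11183 + 0.11186 = 0.22369
By total probability over the outer partition,
P(F) = 0.54·0.15555 + 0.22·0.11553 + 0.24·0.22369
      = 0.083997 + 0.0254166 + 0.0536856 = 0.1630992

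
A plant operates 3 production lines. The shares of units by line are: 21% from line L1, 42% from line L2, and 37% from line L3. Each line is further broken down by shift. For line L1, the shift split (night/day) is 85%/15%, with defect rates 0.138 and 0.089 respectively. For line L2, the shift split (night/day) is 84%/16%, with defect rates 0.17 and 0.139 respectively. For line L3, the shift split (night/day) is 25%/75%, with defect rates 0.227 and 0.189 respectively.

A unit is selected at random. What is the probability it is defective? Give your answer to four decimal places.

P(D|L1) = 0.85·0.138 + 0.15·0.089 = 0.1173 + 0.01335 = 0.13065
P(D|L2) = 0.84·0.17 + 0.16·0.139 = 0.1428 + 0.02224 = 0.16504
P(D|L3) = 0.25·0.227 + 0.75·0.189 = 0.05675 + 0.14175 = 0.1985
By total probability over the outer partition,
P(D) = 0.21·0.13065 + 0.42·0.16504 + 0.37·0.1985
      = 0.0274365 + 0.0693168 + 0.073445 = 0.1701983

0.1702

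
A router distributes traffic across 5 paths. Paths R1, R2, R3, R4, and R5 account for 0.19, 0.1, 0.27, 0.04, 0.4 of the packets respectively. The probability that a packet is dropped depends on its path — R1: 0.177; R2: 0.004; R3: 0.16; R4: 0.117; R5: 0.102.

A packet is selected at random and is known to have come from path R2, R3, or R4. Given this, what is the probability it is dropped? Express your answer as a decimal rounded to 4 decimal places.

Let S = {R2, R3, R4}.
P(S) = 0.1 + 0.27 + 0.04 = 0.41.
P(L ∩ S) = 0.004·0.1 + 0.16·0.27 + 0.117·0.04 = 0.0004 + 0.0432 + 0.00468 = 0.04828.
P(L | S) = 0.04828 / 0.41 = 0.117756…

P(L|S) ≈ 0.1178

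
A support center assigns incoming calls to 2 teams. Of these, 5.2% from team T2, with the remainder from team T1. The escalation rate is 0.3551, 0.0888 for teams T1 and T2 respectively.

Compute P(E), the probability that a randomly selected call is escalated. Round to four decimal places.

P(T1) = 1 − (0.052) = 0.948.
Summing over the partition,
P(E) = P(E|T1)·P(T1) + P(E|T2)·P(T2)
      = 0.3551·0.948 + 0.0888·0.052
      = 0.3366348 + 0.0046176 = 0.3412524

0.3413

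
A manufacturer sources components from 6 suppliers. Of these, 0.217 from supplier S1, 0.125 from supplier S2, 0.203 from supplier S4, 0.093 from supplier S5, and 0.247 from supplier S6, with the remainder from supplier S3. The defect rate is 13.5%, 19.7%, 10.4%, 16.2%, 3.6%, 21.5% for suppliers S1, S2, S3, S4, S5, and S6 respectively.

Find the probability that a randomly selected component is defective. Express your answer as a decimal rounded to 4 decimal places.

0.1552

P(S3) = 1 − (0.217 + 0.125 + 0.203 + 0.093 + 0.247) = 0.115.
P(D) = P(D|S1)·P(S1) + P(D|S2)·P(S2) + P(D|S3)·P(S3) + P(D|S4)·P(S4) + P(D|S5)·P(S5) + P(D|S6)·P(S6)
      = 0.135·0.217 + 0.197·0.125 + 0.104·0.115 + 0.162·0.203 + 0.036·0.093 + 0.215·0.247
      = 0.029295 + 0.024625 + 0.01196 + 0.032886 + 0.003348 + 0.053105 = 0.155219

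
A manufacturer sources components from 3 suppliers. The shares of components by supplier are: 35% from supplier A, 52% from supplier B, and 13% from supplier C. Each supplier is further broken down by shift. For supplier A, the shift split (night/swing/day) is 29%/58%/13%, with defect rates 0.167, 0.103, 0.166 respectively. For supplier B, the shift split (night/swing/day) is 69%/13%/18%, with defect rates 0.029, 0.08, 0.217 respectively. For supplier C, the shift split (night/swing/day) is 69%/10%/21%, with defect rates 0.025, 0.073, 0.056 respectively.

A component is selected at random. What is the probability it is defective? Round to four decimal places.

P(D|A) = 0.29·0.167 + 0.58·0.103 + 0.13·0.166 = 0.04843 + 0.05974 + 0.02158 = 0.12975
P(D|B) = 0.69·0.029 + 0.13·0.08 + 0.18·0.217 = 0.02001 + 0.0104 + 0.03906 = 0.06947
P(D|C) = 0.69·0.025 + 0.1·0.073 + 0.21·0.056 = 0.01725 + 0.0073 + 0.01176 = 0.03631
Then overall,
P(D) = 0.35·0.12975 + 0.52·0.06947 + 0.13·0.03631
      = 0.0454125 + 0.0361244 + 0.0047203 = 0.0862572

P(D) ≈ 0.0863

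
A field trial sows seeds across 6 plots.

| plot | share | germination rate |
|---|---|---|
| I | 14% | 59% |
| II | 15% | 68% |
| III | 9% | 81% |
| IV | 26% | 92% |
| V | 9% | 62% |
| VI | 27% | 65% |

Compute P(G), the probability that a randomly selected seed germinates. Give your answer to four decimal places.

0.7280

Summing over the partition,
P(G) = P(G|I)·P(I) + P(G|II)·P(II) + P(G|III)·P(III) + P(G|IV)·P(IV) + P(G|V)·P(V) + P(G|VI)·P(VI)
      = 0.59·0.14 + 0.68·0.15 + 0.81·0.09 + 0.92·0.26 + 0.62·0.09 + 0.65·0.27
      = 0.0826 + 0.102 + 0.0729 + 0.2392 + 0.0558 + 0.1755 = 0.728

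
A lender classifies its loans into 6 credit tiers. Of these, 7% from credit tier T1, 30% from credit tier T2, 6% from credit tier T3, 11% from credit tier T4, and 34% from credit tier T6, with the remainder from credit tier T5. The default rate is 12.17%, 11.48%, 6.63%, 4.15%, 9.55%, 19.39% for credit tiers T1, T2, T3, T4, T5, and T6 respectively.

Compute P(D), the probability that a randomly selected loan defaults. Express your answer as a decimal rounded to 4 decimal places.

P(D) ≈ 0.1289

P(T5) = 1 − (0.07 + 0.3 + 0.06 + 0.11 + 0.34) = 0.12.
Using total probability over the partition,
P(D) = P(D|T1)·P(T1) + P(D|T2)·P(T2) + P(D|T3)·P(T3) + P(D|T4)·P(T4) + P(D|T5)·P(T5) + P(D|T6)·P(T6)
      = 0.1217·0.07 + 0.1148·0.3 + 0.0663·0.06 + 0.0415·0.11 + 0.0955·0.12 + 0.1939·0.34
      = 0.008519 + 0.03444 + 0.003978 + 0.004565 + 0.01146 + 0.065926 = 0.128888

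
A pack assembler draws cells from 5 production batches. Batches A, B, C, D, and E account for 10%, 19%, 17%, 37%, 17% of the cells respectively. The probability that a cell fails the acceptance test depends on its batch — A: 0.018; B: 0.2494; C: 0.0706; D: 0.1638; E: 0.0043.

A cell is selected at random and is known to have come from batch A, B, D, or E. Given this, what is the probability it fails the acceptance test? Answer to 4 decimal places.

Let S = {A, B, D, E}.
P(S) = 0.1 + 0.19 + 0.37 + 0.17 = 0.83.
P(F ∩ S) = 0.018·0.1 + 0.2494·0.19 + 0.1638·0.37 + 0.0043·0.17 = 0.0018 + 0.047386 + 0.060606 + 0.000731 = 0.110523.
P(F | S) = 0.110523 / 0.83 = 0.133160…

P(F|S) ≈ 0.1332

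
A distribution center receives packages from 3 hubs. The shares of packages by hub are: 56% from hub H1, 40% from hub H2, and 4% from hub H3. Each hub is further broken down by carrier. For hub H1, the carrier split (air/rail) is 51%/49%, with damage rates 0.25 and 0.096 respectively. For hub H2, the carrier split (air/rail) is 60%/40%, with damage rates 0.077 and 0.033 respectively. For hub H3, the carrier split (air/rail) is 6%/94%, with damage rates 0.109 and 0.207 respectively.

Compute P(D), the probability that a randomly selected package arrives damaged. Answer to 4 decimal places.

P(D|H1) = 0.51·0.25 + 0.49·0.096 = 0.1275 + 0.04704 = 0.17454
P(D|H2) = 0.6·0.077 + 0.4·0.033 = 0.0462 + 0.0132 = 0.0594
P(D|H3) = 0.06·0.109 + 0.94·0.207 = 0.00654 + 0.19458 = 0.20112
By total probability over the outer partition,
P(D) = 0.56·0.17454 + 0.4·0.0594 + 0.04·0.20112
      = 0.0977424 + 0.02376 + 0.0080448 = 0.1295472

P(D) ≈ 0.1295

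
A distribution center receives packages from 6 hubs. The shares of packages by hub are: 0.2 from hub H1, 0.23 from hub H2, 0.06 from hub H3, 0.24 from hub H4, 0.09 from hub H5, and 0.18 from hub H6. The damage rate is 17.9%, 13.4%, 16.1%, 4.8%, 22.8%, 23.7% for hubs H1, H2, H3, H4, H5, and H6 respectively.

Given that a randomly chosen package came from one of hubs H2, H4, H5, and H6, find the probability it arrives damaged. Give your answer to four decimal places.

Let S = {H2, H4, H5, H6}.
P(S) = 0.23 + 0.24 + 0.09 + 0.18 = 0.74.
P(D ∩ S) = 0.134·0.23 + 0.048·0.24 + 0.228·0.09 + 0.237·0.18 = 0.03082 + 0.01152 + 0.02052 + 0.04266 = 0.10552.
P(D | S) = 0.10552 / 0.74 = 0.142595…

0.1426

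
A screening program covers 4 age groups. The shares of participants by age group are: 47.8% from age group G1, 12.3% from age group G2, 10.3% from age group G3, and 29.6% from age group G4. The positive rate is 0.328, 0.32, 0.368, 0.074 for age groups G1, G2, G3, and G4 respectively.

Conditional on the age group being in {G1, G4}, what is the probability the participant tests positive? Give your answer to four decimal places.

0.2309

Let S = {G1, G4}.
P(S) = 0.478 + 0.296 = 0.774.
P(T ∩ S) = 0.328·0.478 + 0.074·0.296 = 0.156784 + 0.021904 = 0.178688.
P(T | S) = 0.178688 / 0.774 = 0.230863…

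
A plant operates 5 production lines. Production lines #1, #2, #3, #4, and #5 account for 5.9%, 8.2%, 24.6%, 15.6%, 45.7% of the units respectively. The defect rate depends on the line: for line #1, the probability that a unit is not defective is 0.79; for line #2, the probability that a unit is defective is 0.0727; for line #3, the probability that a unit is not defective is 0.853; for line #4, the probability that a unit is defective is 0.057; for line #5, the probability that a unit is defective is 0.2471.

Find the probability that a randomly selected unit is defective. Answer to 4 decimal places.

P(D) ≈ 0.1763

P(D|#1) = 1 − 0.79 = 0.21.
P(D|#3) = 1 − 0.853 = 0.147.
By the law of total probability,
P(D) = P(D|#1)·P(#1) + P(D|#2)·P(#2) + P(D|#3)·P(#3) + P(D|#4)·P(#4) + P(D|#5)·P(#5)
      = 0.21·0.059 + 0.0727·0.082 + 0.147·0.246 + 0.057·0.156 + 0.2471·0.457
      = 0.01239 + 0.0059614 + 0.036162 + 0.008892 + 0.1129247 = 0.1763301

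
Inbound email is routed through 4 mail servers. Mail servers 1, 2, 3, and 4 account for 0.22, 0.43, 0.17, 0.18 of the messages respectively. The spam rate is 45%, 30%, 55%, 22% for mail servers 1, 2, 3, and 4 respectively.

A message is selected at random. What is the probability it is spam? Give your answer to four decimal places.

P(S) = P(S|1)·P(1) + P(S|2)·P(2) + P(S|3)·P(3) + P(S|4)·P(4)
      = 0.45·0.22 + 0.3·0.43 + 0.55·0.17 + 0.22·0.18
      = 0.099 + 0.129 + 0.0935 + 0.0396 = 0.3611

0.3611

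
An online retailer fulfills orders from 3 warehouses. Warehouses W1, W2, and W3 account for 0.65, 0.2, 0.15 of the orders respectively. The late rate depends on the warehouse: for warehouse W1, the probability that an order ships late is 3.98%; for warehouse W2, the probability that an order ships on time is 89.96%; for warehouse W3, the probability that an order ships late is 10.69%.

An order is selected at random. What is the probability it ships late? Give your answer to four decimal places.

0.0620

P(L|W2) = 1 − 0.8996 = 0.1004.
P(L) = P(L|W1)·P(W1) + P(L|W2)·P(W2) + P(L|W3)·P(W3)
      = 0.0398·0.65 + 0.1004·0.2 + 0.1069·0.15
      = 0.02587 + 0.02008 + 0.016035 = 0.061985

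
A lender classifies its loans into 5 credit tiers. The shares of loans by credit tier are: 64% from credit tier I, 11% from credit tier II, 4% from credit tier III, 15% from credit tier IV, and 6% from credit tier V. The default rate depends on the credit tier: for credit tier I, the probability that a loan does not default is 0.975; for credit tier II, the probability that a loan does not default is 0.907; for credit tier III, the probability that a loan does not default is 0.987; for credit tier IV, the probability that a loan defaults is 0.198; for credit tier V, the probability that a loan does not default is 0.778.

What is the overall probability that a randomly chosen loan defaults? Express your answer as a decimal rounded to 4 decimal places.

P(D) ≈ 0.0698

P(D|I) = 1 − 0.975 = 0.025.
P(D|II) = 1 − 0.907 = 0.093.
P(D|III) = 1 − 0.987 = 0.013.
P(D|V) = 1 − 0.778 = 0.222.
P(D) = P(D|I)·P(I) + P(D|II)·P(II) + P(D|III)·P(III) + P(D|IV)·P(IV) + P(D|V)·P(V)
      = 0.025·0.64 + 0.093·0.11 + 0.013·0.04 + 0.198·0.15 + 0.222·0.06
      = 0.016 + 0.01023 + 0.00052 + 0.0297 + 0.01332 = 0.06977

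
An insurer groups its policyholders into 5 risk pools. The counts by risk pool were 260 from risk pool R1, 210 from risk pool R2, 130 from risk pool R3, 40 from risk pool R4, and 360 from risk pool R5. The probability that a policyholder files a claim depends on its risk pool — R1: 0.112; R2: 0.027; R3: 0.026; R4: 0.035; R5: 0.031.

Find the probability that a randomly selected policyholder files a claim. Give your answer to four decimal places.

0.0507

Total: 260 + 210 + 130 + 40 + 360 = 1000.
P(R1) = 260/1000 = 0.26. P(R2) = 210/1000 = 0.21. P(R3) = 130/1000 = 0.13. P(R4) = 40/1000 = 0.04. P(R5) = 360/1000 = 0.36.
Summing over the partition,
P(C) = P(C|R1)·P(R1) + P(C|R2)·P(R2) + P(C|R3)·P(R3) + P(C|R4)·P(R4) + P(C|R5)·P(R5)
      = 0.112·0.26 + 0.027·0.21 + 0.026·0.13 + 0.035·0.04 + 0.031·0.36
      = 0.02912 + 0.00567 + 0.00338 + 0.0014 + 0.01116 = 0.05073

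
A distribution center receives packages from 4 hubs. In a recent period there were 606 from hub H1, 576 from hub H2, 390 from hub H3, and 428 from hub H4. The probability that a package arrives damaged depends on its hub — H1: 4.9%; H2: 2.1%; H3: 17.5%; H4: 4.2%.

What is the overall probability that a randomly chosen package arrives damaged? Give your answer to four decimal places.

0.0640

Total: 606 + 576 + 390 + 428 = 2000.
P(H1) = 606/2000 = 0.303. P(H2) = 576/2000 = 0.288. P(H3) = 390/2000 = 0.195. P(H4) = 428/2000 = 0.214.
P(D) = P(D|H1)·P(H1) + P(D|H2)·P(H2) + P(D|H3)·P(H3) + P(D|H4)·P(H4)
      = 0.049·0.303 + 0.021·0.288 + 0.175·0.195 + 0.042·0.214
      = 0.014847 + 0.006048 + 0.034125 + 0.008988 = 0.064008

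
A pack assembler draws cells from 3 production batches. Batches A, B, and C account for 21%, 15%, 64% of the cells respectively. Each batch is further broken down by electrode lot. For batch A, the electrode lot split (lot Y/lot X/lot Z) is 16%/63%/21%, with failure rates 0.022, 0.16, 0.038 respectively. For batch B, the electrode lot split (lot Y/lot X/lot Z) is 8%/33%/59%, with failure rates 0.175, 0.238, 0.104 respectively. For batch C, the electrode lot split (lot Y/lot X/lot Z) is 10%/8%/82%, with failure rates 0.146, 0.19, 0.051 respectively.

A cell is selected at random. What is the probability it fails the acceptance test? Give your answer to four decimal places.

P(F) ≈ 0.0925

P(F|A) = 0.16·0.022 + 0.63·0.16 + 0.21·0.038 = 0.00352 + 0.1008 + 0.00798 = 0.1123
P(F|B) = 0.08·0.175 + 0.33·0.238 + 0.59·0.104 = 0.014 + 0.07854 + 0.06136 = 0.1539
P(F|C) = 0.1·0.146 + 0.08·0.19 + 0.82·0.051 = 0.0146 + 0.0152 + 0.04182 = 0.07162
By total probability over the outer partition,
P(F) = 0.21·0.1123 + 0.15·0.1539 + 0.64·0.07162
      = 0.023583 + 0.023085 + 0.0458368 = 0.0925048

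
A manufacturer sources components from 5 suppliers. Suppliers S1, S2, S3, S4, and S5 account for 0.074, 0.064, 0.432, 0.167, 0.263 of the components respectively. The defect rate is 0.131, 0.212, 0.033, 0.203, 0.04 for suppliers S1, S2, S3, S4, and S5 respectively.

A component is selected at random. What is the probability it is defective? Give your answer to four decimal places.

P(D) ≈ 0.0819

By the law of total probability,
P(D) = P(D|S1)·P(S1) + P(D|S2)·P(S2) + P(D|S3)·P(S3) + P(D|S4)·P(S4) + P(D|S5)·P(S5)
      = 0.131·0.074 + 0.212·0.064 + 0.033·0.432 + 0.203·0.167 + 0.04·0.263
      = 0.009694 + 0.013568 + 0.014256 + 0.033901 + 0.01052 = 0.081939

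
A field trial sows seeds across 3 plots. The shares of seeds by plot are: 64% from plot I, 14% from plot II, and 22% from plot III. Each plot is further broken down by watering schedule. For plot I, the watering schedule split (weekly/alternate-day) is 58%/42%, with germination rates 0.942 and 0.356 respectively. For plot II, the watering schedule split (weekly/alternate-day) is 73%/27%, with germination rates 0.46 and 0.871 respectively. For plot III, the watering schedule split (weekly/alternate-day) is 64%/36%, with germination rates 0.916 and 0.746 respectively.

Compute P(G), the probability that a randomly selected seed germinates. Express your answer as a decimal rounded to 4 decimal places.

0.7134

P(G|I) = 0.58·0.942 + 0.42·0.356 = 0.54636 + 0.14952 = 0.69588
P(G|II) = 0.73·0.46 + 0.27·0.871 = 0.3358 + 0.23517 = 0.57097
P(G|III) = 0.64·0.916 + 0.36·0.746 = 0.58624 + 0.26856 = 0.8548
Then overall,
P(G) = 0.64·0.69588 + 0.14·0.57097 + 0.22·0.8548
      = 0.4453632 + 0.0799358 + 0.188056 = 0.713355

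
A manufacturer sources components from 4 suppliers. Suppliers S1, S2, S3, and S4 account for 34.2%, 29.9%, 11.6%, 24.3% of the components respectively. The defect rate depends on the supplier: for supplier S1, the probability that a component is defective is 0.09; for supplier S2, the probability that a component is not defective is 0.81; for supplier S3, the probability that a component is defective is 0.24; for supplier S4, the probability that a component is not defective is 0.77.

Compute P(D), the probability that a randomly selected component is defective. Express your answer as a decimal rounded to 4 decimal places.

0.1713

P(D|S2) = 1 − 0.81 = 0.19.
P(D|S4) = 1 − 0.77 = 0.23.
Summing over the partition,
P(D) = P(D|S1)·P(S1) + P(D|S2)·P(S2) + P(D|S3)·P(S3) + P(D|S4)·P(S4)
      = 0.09·0.342 + 0.19·0.299 + 0.24·0.116 + 0.23·0.243
      = 0.03078 + 0.05681 + 0.02784 + 0.05589 = 0.17132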